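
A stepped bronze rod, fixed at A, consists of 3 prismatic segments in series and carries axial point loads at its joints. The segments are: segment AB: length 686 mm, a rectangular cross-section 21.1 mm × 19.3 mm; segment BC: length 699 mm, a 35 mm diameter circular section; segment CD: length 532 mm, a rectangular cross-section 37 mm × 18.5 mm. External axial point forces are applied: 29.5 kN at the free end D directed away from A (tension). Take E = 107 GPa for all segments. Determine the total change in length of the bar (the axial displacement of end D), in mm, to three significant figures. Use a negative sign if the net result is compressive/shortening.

0.879 mm

Internal axial forces (sectioning from the free end, tension +): N_CD = 29.5 kN, N_BC = 29.5 kN, N_AB = 29.5 kN.
A_AB = 407.2 mm².
A_BC = 962.1 mm².
A_CD = 684.5 mm².
δ_AB = 29500·686/(407.2·107000) = 0.4644 mm
δ_BC = 29500·699/(962.1·107000) = 0.2003 mm
δ_CD = 29500·532/(684.5·107000) = 0.2143 mm
δ = Σδ_i = 0.879 mm.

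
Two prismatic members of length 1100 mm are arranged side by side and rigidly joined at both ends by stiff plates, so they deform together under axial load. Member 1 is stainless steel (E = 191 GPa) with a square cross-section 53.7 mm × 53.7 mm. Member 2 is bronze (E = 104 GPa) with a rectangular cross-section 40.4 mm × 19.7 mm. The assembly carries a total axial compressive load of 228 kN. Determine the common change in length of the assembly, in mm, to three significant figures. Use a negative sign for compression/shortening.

-0.396 mm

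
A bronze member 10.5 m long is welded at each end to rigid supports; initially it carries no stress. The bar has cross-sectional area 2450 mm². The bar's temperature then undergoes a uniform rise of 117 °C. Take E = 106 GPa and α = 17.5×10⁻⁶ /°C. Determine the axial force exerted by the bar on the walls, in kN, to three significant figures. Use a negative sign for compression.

Free thermal expansion αLΔT = 17.5e-6 · 10500 · 117 = 21.5 mm.
The walls impose strain ε = −(21.5)/10500 = -2.0475e-03; σ = Eε = 106000 · -2.0475e-03 = -217 MPa.
Wall reaction R = σ·A = -217·2450 = -531700 N = -531.7 kN.

-532 kN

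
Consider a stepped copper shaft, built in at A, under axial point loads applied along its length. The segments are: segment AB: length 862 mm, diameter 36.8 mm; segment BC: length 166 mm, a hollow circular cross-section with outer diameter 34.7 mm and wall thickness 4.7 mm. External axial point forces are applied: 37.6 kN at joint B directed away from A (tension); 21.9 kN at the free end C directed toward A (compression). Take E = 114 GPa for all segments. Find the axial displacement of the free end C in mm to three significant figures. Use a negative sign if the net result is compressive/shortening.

Internal axial forces (sectioning from the free end, tension +): N_BC = -21.9 kN, N_AB = 15.7 kN.
A_AB = 1064 mm².
A_BC = 443 mm².
δ_AB = 15700·862/(1064·114000) = 0.1116 mm
δ_BC = -21900·166/(443·114000) = -0.07199 mm
δ = Σδ_i = 0.03962 mm.

0.0396 mm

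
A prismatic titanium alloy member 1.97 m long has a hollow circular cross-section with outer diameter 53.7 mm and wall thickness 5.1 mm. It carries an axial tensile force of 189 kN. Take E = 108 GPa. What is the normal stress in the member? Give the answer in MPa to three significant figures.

A = 778.7 mm².
σ = N/A = 189000/778.7 = 242.7 MPa.

243 MPa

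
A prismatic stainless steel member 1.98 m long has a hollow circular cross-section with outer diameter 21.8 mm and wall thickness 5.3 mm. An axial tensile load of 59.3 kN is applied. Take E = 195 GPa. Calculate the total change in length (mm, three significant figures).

A = 274.7 mm².
δ_mech = NL/(AE) = 59300·1980/(274.7·195000) = 2.192 mm.

2.19 mm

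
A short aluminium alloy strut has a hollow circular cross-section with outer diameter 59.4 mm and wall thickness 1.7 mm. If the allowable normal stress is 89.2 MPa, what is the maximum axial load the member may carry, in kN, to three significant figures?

27.5 kN

A = 308.2 mm².
P_max = σ_allow · A = 89.2 · 308.2 = 27490 N = 27.49 kN.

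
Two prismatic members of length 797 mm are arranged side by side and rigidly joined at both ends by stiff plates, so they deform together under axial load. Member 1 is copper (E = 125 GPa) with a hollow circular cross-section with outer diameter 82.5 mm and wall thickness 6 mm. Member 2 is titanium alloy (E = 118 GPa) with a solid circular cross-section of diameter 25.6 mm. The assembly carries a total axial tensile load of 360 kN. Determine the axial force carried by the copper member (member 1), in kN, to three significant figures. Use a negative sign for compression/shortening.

269 kN

A_1 = 1442 mm².
A_2 = 514.7 mm².
Equal strain + equilibrium ⇒ each member carries load in proportion to AE: A₁E₁ = 180200000 N, A₂E₂ = 60740000 N, ΣAE = 241000000 N.
F₁ = P·A₁E₁/ΣAE = 360000·180200000/241000000 = 269300 N.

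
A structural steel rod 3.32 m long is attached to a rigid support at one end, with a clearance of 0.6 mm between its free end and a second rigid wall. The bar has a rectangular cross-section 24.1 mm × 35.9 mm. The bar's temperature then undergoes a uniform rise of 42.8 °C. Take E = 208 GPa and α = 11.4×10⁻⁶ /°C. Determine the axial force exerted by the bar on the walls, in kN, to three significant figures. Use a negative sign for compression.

Free thermal expansion αLΔT = 11.4e-6 · 3320 · 42.8 = 1.62 mm.
The walls engage after the gap closes; constrained expansion = 1.62 − 0.6 = 1.02 mm.
The walls impose strain ε = −(1.02)/3320 = -3.0720e-04; σ = Eε = 208000 · -3.0720e-04 = -63.9 MPa.
Wall reaction R = σ·A = -63.9·865.2 = -55280 N = -55.28 kN.

-55.3 kN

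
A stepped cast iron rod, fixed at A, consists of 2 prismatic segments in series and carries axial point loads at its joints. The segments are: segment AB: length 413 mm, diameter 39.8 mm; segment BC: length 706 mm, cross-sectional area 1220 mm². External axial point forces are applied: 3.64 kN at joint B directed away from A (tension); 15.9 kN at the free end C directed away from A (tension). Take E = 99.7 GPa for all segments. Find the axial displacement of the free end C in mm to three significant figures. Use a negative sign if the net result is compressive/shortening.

0.157 mm

Internal axial forces (sectioning from the free end, tension +): N_BC = 15.9 kN, N_AB = 19.54 kN.
A_AB = 1244 mm².
δ_AB = 19540·413/(1244·99700) = 0.06506 mm
δ_BC = 15900·706/(1220·99700) = 0.09229 mm
δ = Σδ_i = 0.1573 mm.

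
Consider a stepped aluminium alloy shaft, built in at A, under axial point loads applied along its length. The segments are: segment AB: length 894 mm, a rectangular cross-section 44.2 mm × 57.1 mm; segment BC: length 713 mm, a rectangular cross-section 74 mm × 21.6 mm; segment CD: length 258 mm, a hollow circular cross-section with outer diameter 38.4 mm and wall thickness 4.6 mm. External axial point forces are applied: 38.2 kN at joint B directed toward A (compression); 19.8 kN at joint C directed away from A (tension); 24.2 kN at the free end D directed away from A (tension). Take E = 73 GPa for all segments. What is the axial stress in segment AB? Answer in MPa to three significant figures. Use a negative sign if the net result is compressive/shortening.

Internal axial forces (sectioning from the free end, tension +): N_CD = 24.2 kN, N_BC = 44 kN, N_AB = 5.8 kN.
A_AB = 2524 mm².
σ_AB = N_AB/A_AB = 5800/2524 = 2.298 MPa.

2.30 MPa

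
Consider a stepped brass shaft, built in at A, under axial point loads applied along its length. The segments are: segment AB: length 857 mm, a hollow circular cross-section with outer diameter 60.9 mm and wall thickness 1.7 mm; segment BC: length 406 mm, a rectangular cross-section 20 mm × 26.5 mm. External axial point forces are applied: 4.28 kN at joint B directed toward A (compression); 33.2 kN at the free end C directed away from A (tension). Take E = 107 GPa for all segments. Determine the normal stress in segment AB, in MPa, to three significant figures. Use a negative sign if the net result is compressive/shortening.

Internal axial forces (sectioning from the free end, tension +): N_BC = 33.2 kN, N_AB = 28.92 kN.
A_AB = 316.2 mm².
σ_AB = N_AB/A_AB = 28920/316.2 = 91.47 MPa.

91.5 MPa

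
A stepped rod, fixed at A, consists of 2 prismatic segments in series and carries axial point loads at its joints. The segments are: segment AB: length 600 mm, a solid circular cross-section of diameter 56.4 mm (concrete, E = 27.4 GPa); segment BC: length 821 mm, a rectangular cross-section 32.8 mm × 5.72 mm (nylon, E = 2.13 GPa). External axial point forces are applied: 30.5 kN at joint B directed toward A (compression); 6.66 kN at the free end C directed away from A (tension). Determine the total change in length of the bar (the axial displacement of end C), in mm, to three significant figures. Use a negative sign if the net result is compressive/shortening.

Internal axial forces (sectioning from the free end, tension +): N_BC = 6.66 kN, N_AB = -23.84 kN.
A_AB = 2498 mm².
A_BC = 187.6 mm².
δ_AB = -23840·600/(2498·27400) = -0.209 mm
δ_BC = 6660·821/(187.6·2130) = 13.68 mm
δ = Σδ_i = 13.47 mm.

13.5 mm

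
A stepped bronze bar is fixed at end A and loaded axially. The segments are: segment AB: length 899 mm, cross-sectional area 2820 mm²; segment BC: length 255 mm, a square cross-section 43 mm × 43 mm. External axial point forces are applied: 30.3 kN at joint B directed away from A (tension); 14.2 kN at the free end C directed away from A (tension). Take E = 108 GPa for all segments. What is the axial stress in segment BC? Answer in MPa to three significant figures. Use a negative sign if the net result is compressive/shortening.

Internal axial forces (sectioning from the free end, tension +): N_BC = 14.2 kN, N_AB = 44.5 kN.
A_BC = 1849 mm².
σ_BC = N_BC/A_BC = 14200/1849 = 7.68 MPa.

7.68 MPa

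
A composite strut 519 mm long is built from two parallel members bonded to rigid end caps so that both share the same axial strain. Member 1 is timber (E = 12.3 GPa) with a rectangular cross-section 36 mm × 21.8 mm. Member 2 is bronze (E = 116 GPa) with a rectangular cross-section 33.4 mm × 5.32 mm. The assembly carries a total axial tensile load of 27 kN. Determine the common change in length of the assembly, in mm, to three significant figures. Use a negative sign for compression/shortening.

A_1 = 784.8 mm².
A_2 = 177.7 mm².
Equal strain + equilibrium ⇒ each member carries load in proportion to AE: A₁E₁ = 9653000 N, A₂E₂ = 20610000 N, ΣAE = 30260000 N.
δ = PL/ΣAE = 27000·519/30260000 = 0.463 mm.

0.463 mm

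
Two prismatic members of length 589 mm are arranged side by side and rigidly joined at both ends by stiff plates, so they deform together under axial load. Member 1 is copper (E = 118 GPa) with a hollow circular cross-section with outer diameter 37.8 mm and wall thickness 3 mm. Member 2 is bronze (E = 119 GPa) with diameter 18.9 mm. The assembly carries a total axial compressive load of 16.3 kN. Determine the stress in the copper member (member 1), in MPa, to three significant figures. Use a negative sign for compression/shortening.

-26.7 MPa

A_1 = 328 mm².
A_2 = 280.6 mm².
Equal strain + equilibrium ⇒ each member carries load in proportion to AE: A₁E₁ = 38700000 N, A₂E₂ = 33390000 N, ΣAE = 72090000 N.
σ₁ = P·E₁/ΣAE = -16300·118000/72090000 = -26.68 MPa.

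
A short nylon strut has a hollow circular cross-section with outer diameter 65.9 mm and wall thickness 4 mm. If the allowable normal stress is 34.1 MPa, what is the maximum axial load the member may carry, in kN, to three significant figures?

A = 777.9 mm².
P_max = σ_allow · A = 34.1 · 777.9 = 26520 N = 26.52 kN.

26.5 kN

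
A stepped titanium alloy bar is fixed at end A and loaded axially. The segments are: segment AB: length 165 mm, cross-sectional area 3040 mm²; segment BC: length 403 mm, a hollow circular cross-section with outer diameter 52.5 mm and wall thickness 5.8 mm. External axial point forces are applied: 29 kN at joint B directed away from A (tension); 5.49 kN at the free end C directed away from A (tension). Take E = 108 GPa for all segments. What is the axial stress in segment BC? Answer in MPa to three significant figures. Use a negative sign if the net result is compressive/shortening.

Internal axial forces (sectioning from the free end, tension +): N_BC = 5.49 kN, N_AB = 34.49 kN.
A_BC = 850.9 mm².
σ_BC = N_BC/A_BC = 5490/850.9 = 6.452 MPa.

6.45 MPa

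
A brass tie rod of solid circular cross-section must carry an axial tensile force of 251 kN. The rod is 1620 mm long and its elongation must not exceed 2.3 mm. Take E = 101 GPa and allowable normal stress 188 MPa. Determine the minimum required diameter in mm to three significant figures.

Required area A ≥ P/σ_allow = 251000/188 = 1335 mm².
For a solid circular section, d ≥ √(4A/π) = 41.23 mm.
Elongation limit: A ≥ PL/(Eδ_allow) = 251000·1620/(101000·2.3) = 1750 mm² ⇒ d ≥ 47.21 mm.
The elongation limit governs.

47.2 mm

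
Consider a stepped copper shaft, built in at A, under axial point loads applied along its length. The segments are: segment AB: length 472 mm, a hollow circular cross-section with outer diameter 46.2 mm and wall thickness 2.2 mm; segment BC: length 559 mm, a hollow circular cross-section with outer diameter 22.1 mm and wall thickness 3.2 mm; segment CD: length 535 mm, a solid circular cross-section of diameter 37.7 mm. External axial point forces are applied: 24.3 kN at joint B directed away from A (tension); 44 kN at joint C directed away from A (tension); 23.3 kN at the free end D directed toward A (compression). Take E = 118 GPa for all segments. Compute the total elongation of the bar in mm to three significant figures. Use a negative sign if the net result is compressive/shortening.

Internal axial forces (sectioning from the free end, tension +): N_CD = -23.3 kN, N_BC = 20.7 kN, N_AB = 45 kN.
A_AB = 304.1 mm².
A_BC = 190 mm².
A_CD = 1116 mm².
δ_AB = 45000·472/(304.1·118000) = 0.5919 mm
δ_BC = 20700·559/(190·118000) = 0.5161 mm
δ_CD = -23300·535/(1116·118000) = -0.09464 mm
δ = Σδ_i = 1.013 mm.

1.01 mm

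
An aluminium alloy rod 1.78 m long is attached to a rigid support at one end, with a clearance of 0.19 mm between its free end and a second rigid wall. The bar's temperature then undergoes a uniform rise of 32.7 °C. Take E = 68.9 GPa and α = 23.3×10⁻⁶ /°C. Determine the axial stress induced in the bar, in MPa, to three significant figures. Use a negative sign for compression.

Free thermal expansion αLΔT = 23.3e-6 · 1780 · 32.7 = 1.356 mm.
The walls engage after the gap closes; constrained expansion = 1.356 − 0.19 = 1.166 mm.
The walls impose strain ε = −(1.166)/1780 = -6.5517e-04; σ = Eε = 68900 · -6.5517e-04 = -45.14 MPa.

-45.1 MPa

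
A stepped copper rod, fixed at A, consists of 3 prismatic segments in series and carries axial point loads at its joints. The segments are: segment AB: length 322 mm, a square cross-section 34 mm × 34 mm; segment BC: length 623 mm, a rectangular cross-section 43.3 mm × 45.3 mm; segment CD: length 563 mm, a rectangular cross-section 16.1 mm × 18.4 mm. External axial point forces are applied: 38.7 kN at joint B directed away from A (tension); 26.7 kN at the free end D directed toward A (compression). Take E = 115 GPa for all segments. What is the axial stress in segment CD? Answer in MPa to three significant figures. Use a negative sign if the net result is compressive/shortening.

Internal axial forces (sectioning from the free end, tension +): N_CD = -26.7 kN, N_BC = -26.7 kN, N_AB = 12 kN.
A_CD = 296.2 mm².
σ_CD = N_CD/A_CD = -26700/296.2 = -90.13 MPa.

-90.1 MPa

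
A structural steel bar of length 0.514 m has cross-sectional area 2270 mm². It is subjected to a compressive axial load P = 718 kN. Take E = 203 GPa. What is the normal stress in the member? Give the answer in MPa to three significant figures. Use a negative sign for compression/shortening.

σ = N/A = -718000/2270 = -316.3 MPa.

-316 MPa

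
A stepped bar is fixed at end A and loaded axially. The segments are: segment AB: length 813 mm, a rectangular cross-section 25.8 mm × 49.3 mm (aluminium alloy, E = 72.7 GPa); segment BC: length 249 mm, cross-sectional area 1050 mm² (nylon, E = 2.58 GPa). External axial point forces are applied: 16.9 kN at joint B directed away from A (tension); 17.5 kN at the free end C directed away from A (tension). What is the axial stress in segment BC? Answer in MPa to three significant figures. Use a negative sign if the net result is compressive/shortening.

16.7 MPa

Internal axial forces (sectioning from the free end, tension +): N_BC = 17.5 kN, N_AB = 34.4 kN.
σ_BC = N_BC/A_BC = 17500/1050 = 16.67 MPa.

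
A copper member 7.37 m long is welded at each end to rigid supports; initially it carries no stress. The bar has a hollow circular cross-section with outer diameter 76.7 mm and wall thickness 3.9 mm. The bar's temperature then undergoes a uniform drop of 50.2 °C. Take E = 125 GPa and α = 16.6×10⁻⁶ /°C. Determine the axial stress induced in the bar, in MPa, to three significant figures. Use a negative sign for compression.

104 MPa

Free thermal expansion αLΔT = 16.6e-6 · 7370 · -50.2 = -6.142 mm.
The walls impose strain ε = −(-6.142)/7370 = 8.3332e-04; σ = Eε = 125000 · 8.3332e-04 = 104.2 MPa.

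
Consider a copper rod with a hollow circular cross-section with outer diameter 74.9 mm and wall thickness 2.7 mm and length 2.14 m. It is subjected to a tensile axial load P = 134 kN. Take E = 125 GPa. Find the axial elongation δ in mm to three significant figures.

3.75 mm

A = 612.4 mm².
δ_mech = NL/(AE) = 134000·2140/(612.4·125000) = 3.746 mm.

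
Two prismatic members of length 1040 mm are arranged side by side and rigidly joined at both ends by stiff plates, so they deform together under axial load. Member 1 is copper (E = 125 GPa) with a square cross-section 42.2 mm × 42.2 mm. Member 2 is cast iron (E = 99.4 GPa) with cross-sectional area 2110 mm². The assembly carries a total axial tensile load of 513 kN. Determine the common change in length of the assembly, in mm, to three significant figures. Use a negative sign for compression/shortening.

A_1 = 1781 mm².
Equal strain + equilibrium ⇒ each member carries load in proportion to AE: A₁E₁ = 222600000 N, A₂E₂ = 209700000 N, ΣAE = 432300000 N.
δ = PL/ΣAE = 513000·1040/432300000 = 1.234 mm.

1.23 mm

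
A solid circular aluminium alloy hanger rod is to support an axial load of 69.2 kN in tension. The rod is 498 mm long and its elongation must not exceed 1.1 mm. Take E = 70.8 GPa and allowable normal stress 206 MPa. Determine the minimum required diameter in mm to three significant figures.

23.7 mm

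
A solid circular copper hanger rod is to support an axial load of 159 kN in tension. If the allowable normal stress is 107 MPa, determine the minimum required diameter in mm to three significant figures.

43.5 mm

Required area A ≥ P/σ_allow = 159000/107 = 1486 mm².
For a solid circular section, d ≥ √(4A/π) = 43.5 mm.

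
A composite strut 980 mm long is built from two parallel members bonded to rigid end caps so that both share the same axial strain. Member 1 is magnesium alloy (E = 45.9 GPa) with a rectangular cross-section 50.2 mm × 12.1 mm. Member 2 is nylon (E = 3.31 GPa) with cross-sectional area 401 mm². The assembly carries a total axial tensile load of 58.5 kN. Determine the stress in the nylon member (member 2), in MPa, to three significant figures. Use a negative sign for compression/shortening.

A_1 = 607.4 mm².
Equal strain + equilibrium ⇒ each member carries load in proportion to AE: A₁E₁ = 27880000 N, A₂E₂ = 1327000 N, ΣAE = 29210000 N.
σ₂ = P·E₂/ΣAE = 58500·3310/29210000 = 6.63 MPa.

6.63 MPa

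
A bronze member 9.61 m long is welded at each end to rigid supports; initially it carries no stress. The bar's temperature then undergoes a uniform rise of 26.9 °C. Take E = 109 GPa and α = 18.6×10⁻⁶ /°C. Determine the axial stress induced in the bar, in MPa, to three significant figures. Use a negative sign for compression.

Free thermal expansion αLΔT = 18.6e-6 · 9610 · 26.9 = 4.808 mm.
The walls impose strain ε = −(4.808)/9610 = -5.0034e-04; σ = Eε = 109000 · -5.0034e-04 = -54.54 MPa.

-54.5 MPa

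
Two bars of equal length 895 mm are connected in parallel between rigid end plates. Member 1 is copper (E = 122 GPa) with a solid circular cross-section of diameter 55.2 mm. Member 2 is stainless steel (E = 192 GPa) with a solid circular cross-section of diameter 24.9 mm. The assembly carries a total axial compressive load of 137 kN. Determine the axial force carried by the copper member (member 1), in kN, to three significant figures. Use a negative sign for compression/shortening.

A_1 = 2393 mm².
A_2 = 487 mm².
Equal strain + equilibrium ⇒ each member carries load in proportion to AE: A₁E₁ = 292000000 N, A₂E₂ = 93500000 N, ΣAE = 385500000 N.
F₁ = P·A₁E₁/ΣAE = -137000·292000000/385500000 = -103800 N.

-104 kN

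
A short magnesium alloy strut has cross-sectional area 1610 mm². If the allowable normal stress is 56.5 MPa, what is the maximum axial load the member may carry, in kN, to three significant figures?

P_max = σ_allow · A = 56.5 · 1610 = 90960 N = 90.97 kN.

91.0 kN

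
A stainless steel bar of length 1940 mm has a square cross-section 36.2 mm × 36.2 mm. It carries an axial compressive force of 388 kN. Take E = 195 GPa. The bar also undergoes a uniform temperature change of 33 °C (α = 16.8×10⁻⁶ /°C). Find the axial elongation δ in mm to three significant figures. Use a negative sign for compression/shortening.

-1.87 mm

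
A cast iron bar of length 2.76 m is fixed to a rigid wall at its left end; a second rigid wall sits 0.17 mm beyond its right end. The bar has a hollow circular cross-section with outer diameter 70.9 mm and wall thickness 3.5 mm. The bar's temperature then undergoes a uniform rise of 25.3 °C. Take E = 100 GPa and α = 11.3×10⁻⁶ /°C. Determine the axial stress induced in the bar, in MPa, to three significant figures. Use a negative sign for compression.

-22.4 MPa

Free thermal expansion αLΔT = 11.3e-6 · 2760 · 25.3 = 0.7891 mm.
The walls engage after the gap closes; constrained expansion = 0.7891 − 0.17 = 0.6191 mm.
The walls impose strain ε = −(0.6191)/2760 = -2.2430e-04; σ = Eε = 100000 · -2.2430e-04 = -22.43 MPa.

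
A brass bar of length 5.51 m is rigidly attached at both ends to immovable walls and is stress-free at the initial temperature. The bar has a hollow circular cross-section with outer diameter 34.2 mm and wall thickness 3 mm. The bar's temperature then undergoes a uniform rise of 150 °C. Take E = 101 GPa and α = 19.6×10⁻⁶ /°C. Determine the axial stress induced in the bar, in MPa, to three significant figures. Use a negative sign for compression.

Free thermal expansion αLΔT = 19.6e-6 · 5510 · 150 = 16.2 mm.
The walls impose strain ε = −(16.2)/5510 = -2.9400e-03; σ = Eε = 101000 · -2.9400e-03 = -296.9 MPa.

-297 MPa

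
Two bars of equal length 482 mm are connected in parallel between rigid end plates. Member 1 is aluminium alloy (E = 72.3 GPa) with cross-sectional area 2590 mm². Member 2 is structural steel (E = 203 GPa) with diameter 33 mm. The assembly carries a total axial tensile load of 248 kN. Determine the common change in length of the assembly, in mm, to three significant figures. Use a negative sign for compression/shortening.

0.331 mm

A_2 = 855.3 mm².
Equal strain + equilibrium ⇒ each member carries load in proportion to AE: A₁E₁ = 187300000 N, A₂E₂ = 173600000 N, ΣAE = 360900000 N.
δ = PL/ΣAE = 248000·482/360900000 = 0.3312 mm.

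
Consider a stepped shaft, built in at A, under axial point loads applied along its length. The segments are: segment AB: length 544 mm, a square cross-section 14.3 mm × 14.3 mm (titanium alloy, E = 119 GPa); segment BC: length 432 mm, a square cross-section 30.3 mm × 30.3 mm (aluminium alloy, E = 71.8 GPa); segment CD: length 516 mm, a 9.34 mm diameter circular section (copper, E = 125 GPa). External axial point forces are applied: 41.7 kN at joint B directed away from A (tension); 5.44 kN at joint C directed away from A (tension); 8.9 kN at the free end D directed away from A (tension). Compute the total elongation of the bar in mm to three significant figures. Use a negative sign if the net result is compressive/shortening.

1.88 mm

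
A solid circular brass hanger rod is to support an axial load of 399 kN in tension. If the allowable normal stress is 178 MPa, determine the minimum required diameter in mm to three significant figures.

Required area A ≥ P/σ_allow = 399000/178 = 2242 mm².
For a solid circular section, d ≥ √(4A/π) = 53.42 mm.

53.4 mm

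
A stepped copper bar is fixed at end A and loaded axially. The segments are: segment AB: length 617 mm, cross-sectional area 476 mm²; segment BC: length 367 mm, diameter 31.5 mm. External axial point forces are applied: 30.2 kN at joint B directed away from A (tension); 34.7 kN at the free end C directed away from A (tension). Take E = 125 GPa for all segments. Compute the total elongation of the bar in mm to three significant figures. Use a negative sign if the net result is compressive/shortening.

0.804 mm

Internal axial forces (sectioning from the free end, tension +): N_BC = 34.7 kN, N_AB = 64.9 kN.
A_BC = 779.3 mm².
δ_AB = 64900·617/(476·125000) = 0.673 mm
δ_BC = 34700·367/(779.3·125000) = 0.1307 mm
δ = Σδ_i = 0.8037 mm.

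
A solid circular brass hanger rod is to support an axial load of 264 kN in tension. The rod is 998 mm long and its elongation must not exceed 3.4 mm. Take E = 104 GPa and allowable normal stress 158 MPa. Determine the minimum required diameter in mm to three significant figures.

46.1 mm

Required area A ≥ P/σ_allow = 264000/158 = 1671 mm².
For a solid circular section, d ≥ √(4A/π) = 46.12 mm.
Elongation limit: A ≥ PL/(Eδ_allow) = 264000·998/(104000·3.4) = 745.1 mm² ⇒ d ≥ 30.8 mm.
The stress limit governs.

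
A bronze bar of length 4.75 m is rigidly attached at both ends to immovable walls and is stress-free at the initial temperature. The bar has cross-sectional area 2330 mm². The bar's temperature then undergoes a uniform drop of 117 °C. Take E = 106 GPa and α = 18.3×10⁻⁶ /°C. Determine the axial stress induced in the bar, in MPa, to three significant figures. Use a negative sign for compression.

227 MPa

Free thermal expansion αLΔT = 18.3e-6 · 4750 · -117 = -10.17 mm.
The walls impose strain ε = −(-10.17)/4750 = 2.1411e-03; σ = Eε = 106000 · 2.1411e-03 = 227 MPa.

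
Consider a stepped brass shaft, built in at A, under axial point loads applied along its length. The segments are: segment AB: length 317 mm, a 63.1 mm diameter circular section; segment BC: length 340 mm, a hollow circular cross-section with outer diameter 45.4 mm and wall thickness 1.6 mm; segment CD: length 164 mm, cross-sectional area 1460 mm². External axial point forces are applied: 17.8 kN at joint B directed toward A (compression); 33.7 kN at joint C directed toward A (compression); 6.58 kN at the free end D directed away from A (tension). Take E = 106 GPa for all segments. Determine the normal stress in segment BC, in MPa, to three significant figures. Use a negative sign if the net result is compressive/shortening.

Internal axial forces (sectioning from the free end, tension +): N_CD = 6.58 kN, N_BC = -27.12 kN, N_AB = -44.92 kN.
A_BC = 220.2 mm².
σ_BC = N_BC/A_BC = -27120/220.2 = -123.2 MPa.

-123 MPa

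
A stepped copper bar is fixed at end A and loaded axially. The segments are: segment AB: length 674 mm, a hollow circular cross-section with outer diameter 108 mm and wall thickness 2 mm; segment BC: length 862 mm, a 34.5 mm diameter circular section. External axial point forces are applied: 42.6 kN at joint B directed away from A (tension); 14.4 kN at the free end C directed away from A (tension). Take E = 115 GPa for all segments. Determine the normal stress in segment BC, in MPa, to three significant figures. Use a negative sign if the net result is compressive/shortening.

15.4 MPa

Internal axial forces (sectioning from the free end, tension +): N_BC = 14.4 kN, N_AB = 57 kN.
A_BC = 934.8 mm².
σ_BC = N_BC/A_BC = 14400/934.8 = 15.4 MPa.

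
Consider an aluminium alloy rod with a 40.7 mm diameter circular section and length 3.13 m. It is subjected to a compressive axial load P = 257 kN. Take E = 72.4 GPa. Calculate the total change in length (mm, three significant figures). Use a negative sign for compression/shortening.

A = 1301 mm².
δ_mech = NL/(AE) = -257000·3130/(1301·72400) = -8.54 mm.

-8.54 mm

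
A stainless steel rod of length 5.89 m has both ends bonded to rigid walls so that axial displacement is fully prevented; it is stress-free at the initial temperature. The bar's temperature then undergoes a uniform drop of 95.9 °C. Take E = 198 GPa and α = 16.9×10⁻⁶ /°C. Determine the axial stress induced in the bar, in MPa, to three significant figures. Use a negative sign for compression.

Free thermal expansion αLΔT = 16.9e-6 · 5890 · -95.9 = -9.546 mm.
The walls impose strain ε = −(-9.546)/5890 = 1.6207e-03; σ = Eε = 198000 · 1.6207e-03 = 320.9 MPa.

321 MPa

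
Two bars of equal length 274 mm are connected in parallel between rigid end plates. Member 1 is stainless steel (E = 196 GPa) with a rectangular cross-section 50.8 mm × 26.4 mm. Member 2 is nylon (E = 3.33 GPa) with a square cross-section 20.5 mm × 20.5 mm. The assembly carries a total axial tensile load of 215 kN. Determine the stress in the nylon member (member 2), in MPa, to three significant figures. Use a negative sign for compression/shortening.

2.71 MPa

A_1 = 1341 mm².
A_2 = 420.2 mm².
Equal strain + equilibrium ⇒ each member carries load in proportion to AE: A₁E₁ = 262900000 N, A₂E₂ = 1399000 N, ΣAE = 264300000 N.
σ₂ = P·E₂/ΣAE = 215000·3330/264300000 = 2.709 MPa.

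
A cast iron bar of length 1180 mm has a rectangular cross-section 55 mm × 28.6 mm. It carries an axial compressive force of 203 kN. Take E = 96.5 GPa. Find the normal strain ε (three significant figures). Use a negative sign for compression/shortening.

-0.00134

A = 1573 mm².
σ = N/A = -129.1 MPa; ε = σ/E = -129.1/96500 = -1.337e-03.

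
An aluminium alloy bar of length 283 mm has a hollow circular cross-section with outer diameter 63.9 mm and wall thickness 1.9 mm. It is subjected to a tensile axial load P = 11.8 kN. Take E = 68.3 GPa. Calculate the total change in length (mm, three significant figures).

A = 370.1 mm².
δ_mech = NL/(AE) = 11800·283/(370.1·68300) = 0.1321 mm.

0.132 mm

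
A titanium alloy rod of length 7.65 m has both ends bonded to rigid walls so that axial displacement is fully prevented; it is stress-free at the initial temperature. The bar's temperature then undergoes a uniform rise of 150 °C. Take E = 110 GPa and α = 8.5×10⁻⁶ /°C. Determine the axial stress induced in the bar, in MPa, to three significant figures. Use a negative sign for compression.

Free thermal expansion αLΔT = 8.5e-6 · 7650 · 150 = 9.754 mm.
The walls impose strain ε = −(9.754)/7650 = -1.2750e-03; σ = Eε = 110000 · -1.2750e-03 = -140.2 MPa.

-140 MPa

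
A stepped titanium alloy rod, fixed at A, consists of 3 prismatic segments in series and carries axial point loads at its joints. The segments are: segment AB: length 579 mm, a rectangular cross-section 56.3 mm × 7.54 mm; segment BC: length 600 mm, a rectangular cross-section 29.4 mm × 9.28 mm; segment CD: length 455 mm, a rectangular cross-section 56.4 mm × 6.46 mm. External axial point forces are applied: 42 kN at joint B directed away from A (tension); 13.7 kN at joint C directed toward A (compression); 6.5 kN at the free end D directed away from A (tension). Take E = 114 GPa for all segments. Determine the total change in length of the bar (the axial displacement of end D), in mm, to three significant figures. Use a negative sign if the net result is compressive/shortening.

0.349 mm

Internal axial forces (sectioning from the free end, tension +): N_CD = 6.5 kN, N_BC = -7.2 kN, N_AB = 34.8 kN.
A_AB = 424.5 mm².
A_BC = 272.8 mm².
A_CD = 364.3 mm².
δ_AB = 34800·579/(424.5·114000) = 0.4164 mm
δ_BC = -7200·600/(272.8·114000) = -0.1389 mm
δ_CD = 6500·455/(364.3·114000) = 0.0712 mm
δ = Σδ_i = 0.3487 mm.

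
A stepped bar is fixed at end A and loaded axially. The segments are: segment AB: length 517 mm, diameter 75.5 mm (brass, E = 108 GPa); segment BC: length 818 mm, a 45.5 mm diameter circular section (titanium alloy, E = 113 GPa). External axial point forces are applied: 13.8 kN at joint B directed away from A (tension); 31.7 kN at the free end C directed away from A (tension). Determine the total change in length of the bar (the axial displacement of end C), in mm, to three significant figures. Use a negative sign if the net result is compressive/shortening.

0.190 mm

Internal axial forces (sectioning from the free end, tension +): N_BC = 31.7 kN, N_AB = 45.5 kN.
A_AB = 4477 mm².
A_BC = 1626 mm².
δ_AB = 45500·517/(4477·108000) = 0.04865 mm
δ_BC = 31700·818/(1626·113000) = 0.1411 mm
δ = Σδ_i = 0.1898 mm.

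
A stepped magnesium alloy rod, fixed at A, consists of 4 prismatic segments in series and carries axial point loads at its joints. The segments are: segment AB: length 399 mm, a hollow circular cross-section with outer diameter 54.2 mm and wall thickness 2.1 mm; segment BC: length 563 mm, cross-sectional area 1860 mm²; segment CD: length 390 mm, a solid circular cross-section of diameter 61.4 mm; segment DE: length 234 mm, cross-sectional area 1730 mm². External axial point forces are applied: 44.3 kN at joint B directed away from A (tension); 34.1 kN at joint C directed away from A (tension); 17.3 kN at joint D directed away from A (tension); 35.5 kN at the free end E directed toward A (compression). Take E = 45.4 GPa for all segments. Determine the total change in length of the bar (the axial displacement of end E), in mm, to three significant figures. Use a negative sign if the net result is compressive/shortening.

1.49 mm

Internal axial forces (sectioning from the free end, tension +): N_DE = -35.5 kN, N_CD = -18.2 kN, N_BC = 15.9 kN, N_AB = 60.2 kN.
A_AB = 343.7 mm².
A_CD = 2961 mm².
δ_AB = 60200·399/(343.7·45400) = 1.539 mm
δ_BC = 15900·563/(1860·45400) = 0.106 mm
δ_CD = -18200·390/(2961·45400) = -0.0528 mm
δ_DE = -35500·234/(1730·45400) = -0.1058 mm
δ = Σδ_i = 1.487 mm.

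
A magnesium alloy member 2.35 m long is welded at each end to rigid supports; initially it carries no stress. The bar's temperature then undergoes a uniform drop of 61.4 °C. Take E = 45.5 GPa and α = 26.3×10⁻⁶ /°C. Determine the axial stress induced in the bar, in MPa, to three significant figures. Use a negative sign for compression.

73.5 MPa

Free thermal expansion αLΔT = 26.3e-6 · 2350 · -61.4 = -3.795 mm.
The walls impose strain ε = −(-3.795)/2350 = 1.6148e-03; σ = Eε = 45500 · 1.6148e-03 = 73.47 MPa.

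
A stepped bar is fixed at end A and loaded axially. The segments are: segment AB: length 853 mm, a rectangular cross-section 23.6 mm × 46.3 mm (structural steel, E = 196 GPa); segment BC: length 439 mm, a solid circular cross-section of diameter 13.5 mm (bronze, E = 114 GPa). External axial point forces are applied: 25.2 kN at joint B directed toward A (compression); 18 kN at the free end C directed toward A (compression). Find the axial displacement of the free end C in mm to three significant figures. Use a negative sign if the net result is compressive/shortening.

-0.656 mm

Internal axial forces (sectioning from the free end, tension +): N_BC = -18 kN, N_AB = -43.2 kN.
A_AB = 1093 mm².
A_BC = 143.1 mm².
δ_AB = -43200·853/(1093·196000) = -0.1721 mm
δ_BC = -18000·439/(143.1·114000) = -0.4843 mm
δ = Σδ_i = -0.6563 mm.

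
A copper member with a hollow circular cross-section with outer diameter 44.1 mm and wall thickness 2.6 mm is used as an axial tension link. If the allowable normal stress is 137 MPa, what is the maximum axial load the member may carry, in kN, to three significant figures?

A = 339 mm².
P_max = σ_allow · A = 137 · 339 = 46440 N = 46.44 kN.

46.4 kN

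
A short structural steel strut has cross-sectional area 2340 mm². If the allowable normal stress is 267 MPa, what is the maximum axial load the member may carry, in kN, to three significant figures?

P_max = σ_allow · A = 267 · 2340 = 624800 N = 624.8 kN.

625 kN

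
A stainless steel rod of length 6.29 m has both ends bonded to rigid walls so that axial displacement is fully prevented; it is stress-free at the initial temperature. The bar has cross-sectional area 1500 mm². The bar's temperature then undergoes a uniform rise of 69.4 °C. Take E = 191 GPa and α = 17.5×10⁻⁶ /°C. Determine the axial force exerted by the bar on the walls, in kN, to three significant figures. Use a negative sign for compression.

-348 kN

Free thermal expansion αLΔT = 17.5e-6 · 6290 · 69.4 = 7.639 mm.
The walls impose strain ε = −(7.639)/6290 = -1.2145e-03; σ = Eε = 191000 · -1.2145e-03 = -232 MPa.
Wall reaction R = σ·A = -232·1500 = -348000 N = -348 kN.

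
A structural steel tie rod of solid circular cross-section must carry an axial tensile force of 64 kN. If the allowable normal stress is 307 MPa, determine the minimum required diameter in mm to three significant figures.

16.3 mm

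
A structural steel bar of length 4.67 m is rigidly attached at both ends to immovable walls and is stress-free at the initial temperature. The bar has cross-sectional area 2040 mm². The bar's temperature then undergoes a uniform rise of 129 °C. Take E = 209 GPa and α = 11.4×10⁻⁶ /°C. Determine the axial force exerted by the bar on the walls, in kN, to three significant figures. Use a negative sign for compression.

Free thermal expansion αLΔT = 11.4e-6 · 4670 · 129 = 6.868 mm.
The walls impose strain ε = −(6.868)/4670 = -1.4706e-03; σ = Eε = 209000 · -1.4706e-03 = -307.4 MPa.
Wall reaction R = σ·A = -307.4·2040 = -627000 N = -627 kN.

-627 kN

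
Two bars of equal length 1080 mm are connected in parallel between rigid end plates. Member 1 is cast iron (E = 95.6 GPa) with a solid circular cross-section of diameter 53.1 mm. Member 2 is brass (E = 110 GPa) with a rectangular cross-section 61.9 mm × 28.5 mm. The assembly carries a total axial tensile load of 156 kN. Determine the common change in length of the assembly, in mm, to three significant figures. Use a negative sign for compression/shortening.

0.415 mm

A_1 = 2215 mm².
A_2 = 1764 mm².
Equal strain + equilibrium ⇒ each member carries load in proportion to AE: A₁E₁ = 211700000 N, A₂E₂ = 194100000 N, ΣAE = 405800000 N.
δ = PL/ΣAE = 156000·1080/405800000 = 0.4152 mm.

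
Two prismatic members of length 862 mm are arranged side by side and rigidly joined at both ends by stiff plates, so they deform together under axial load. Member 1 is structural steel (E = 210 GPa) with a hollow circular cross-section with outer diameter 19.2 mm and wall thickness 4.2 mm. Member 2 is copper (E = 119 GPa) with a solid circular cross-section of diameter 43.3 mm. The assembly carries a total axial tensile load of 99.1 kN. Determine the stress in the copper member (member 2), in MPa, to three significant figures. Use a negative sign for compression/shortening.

54.4 MPa

A_1 = 197.9 mm².
A_2 = 1473 mm².
Equal strain + equilibrium ⇒ each member carries load in proportion to AE: A₁E₁ = 41560000 N, A₂E₂ = 175200000 N, ΣAE = 216800000 N.
σ₂ = P·E₂/ΣAE = 99100·119000/216800000 = 54.4 MPa.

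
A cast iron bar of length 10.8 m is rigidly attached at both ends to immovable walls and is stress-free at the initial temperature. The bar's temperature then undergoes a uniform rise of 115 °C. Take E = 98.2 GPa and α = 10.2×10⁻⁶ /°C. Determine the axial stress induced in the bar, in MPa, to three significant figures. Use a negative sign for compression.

Free thermal expansion αLΔT = 10.2e-6 · 10800 · 115 = 12.67 mm.
The walls impose strain ε = −(12.67)/10800 = -1.1730e-03; σ = Eε = 98200 · -1.1730e-03 = -115.2 MPa.

-115 MPa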